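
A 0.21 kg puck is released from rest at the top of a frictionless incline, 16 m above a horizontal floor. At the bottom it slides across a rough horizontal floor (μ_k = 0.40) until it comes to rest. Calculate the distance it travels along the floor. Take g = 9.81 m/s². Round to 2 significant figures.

d = 40 m

Energy at the top = energy at the end + work done against friction:
At rest all PE has been dissipated by friction: mgh = μ_k m g d
d = h/μ_k = 16/0.40 = 40.00 m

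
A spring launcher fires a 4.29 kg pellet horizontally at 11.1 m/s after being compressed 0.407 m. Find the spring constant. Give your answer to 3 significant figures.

k = 3190 N/m

Spring PE at full compression equals KE at release: ½kx² = ½mv²
k = mv²/x² = (4.29)(11.1)²/(0.407)² = 3191 N/m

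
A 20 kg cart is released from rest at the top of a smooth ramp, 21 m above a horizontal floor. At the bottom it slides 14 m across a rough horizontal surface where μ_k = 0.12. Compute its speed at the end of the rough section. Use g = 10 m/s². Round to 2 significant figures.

Energy bookkeeping (friction removes W_f = μ_k N d):
mgh = ½mv² + μ_k m g d
W_f = μ_k mg d = (0.12)(20)(10)(14) = 336.0 J
½mv² = mgh − W_f = 4200.0 − 336.0 = 3864.0 J
v = √(2 × 3864.0/20) = 19.66 m/s

v = 20 m/s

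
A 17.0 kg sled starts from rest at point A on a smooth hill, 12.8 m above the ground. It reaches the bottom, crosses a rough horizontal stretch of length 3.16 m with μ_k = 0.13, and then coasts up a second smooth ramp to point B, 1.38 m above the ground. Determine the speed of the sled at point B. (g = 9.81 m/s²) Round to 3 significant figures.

v = 14.7 m/s

Energy at A: mgh₁ = (17.0)(9.81)(12.8) = 2134.7 J
Friction loss: W_f = μ_k mg d = 68.51 J
At B: ½mv² + mgh₂ = mgh₁ − W_f
½mv² = 2134.7 − 68.51 − 230.14 = 1836.0 J
v = √(2 × 1836.0/17.0) = 14.70 m/s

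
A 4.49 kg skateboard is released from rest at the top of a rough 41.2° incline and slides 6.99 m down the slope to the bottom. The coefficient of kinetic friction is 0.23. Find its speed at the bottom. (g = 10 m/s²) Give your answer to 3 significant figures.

v = 8.24 m/s

Taking the bottom as reference, mgh = ½mv² + μ_k N L with h = L sinθ, N = mg cosθ:
mgh = mgL sinθ = (4.49)(10)(6.99)sin41.2° = 206.73 J
W_f = μ_k mg cosθ · L = (0.23)(4.49)(10)cos41.2°·6.99 = 54.31 J
½mv² = 206.73 − 54.31 = 152.42 J
v = √(2 × 152.42/4.49) = 8.240 m/s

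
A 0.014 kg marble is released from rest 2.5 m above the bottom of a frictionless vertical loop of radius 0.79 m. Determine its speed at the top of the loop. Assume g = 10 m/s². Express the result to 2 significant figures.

Energy conservation: mgh = ½mv_top² + mg(2r)
v_top² = 2g(h − 2r) = 2(10)(2.5 − 1.580) = 18.40
v_top = 4.290 m/s

v = 4.3 m/s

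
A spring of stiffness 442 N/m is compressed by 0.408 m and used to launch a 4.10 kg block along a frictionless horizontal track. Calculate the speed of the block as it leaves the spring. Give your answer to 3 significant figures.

v = 4.24 m/s

The block leaves the spring when the spring is at natural length, so ½kx² = ½mv²
v = x√(k/m) = 0.408 × √(442/4.10) = 4.236 m/s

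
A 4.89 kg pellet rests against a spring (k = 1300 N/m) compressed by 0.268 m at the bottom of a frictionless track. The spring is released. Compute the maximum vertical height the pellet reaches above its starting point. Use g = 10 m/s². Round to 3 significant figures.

h = 0.955 m

Energy conservation from release to the highest point: ½kx² = mgh
h = kx²/(2mg) = (1300)(0.268)²/(2 × 4.89 × 10) = 0.9547 m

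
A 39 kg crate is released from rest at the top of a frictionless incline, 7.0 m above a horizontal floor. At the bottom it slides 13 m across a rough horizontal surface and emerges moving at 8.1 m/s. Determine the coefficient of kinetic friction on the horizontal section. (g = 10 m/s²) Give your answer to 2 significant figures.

μ_k = 0.29

Energy bookkeeping (friction removes W_f = μ_k N d):
mgh = ½mv² + μ_k m g d
mgh = 2730.0 J; ½mv² = 1279.4 J
W_f = 2730.0 − 1279.4 = 1451 J
μ_k = W_f/(mg·d) = 1451/(390.0 × 13) = 0.2861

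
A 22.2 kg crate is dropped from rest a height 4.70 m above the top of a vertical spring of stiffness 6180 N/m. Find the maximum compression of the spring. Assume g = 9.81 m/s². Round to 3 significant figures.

x = 0.612 m

Measuring PE from the top of the relaxed spring, at max compression the crate has dropped H + x with zero KE, so:
mg(H + x) = ½kx²
½(6180)x² − (22.2)(9.81)x − (22.2)(9.81)(4.70) = 0
3090x² − 217.8x − 1024 = 0
x = [217.8 + √(47429 + 1.2651e+07)]/(2 × 3090) = 0.6119 m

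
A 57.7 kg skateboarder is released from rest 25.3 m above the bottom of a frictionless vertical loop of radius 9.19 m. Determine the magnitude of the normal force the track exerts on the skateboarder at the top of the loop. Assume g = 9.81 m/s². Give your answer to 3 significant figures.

Energy from release to top (height 2r): mgh = ½mv_top² + mg(2r)
v_top² = 2g(h − 2r) = 2(9.81)(25.3 − 18.38) = 135.77 m²/s²
At the top, both N and weight point toward the centre: N + mg = mv_top²/r
N = m(v_top²/r − g) = 57.7(135.77/9.19 − 9.81) = 286.4 N

N = 286 N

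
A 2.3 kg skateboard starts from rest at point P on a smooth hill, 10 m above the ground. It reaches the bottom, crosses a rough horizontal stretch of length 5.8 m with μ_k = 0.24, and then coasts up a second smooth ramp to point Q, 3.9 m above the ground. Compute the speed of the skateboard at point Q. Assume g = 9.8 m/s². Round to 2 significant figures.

v = 9.6 m/s

Energy at P: mgh₁ = (2.3)(9.8)(10) = 225.40 J
Friction loss: W_f = μ_k mg d = 31.38 J
At Q: ½mv² + mgh₂ = mgh₁ − W_f
½mv² = 225.40 − 31.38 − 87.906 = 106.12 J
v = √(2 × 106.12/2.3) = 9.606 m/s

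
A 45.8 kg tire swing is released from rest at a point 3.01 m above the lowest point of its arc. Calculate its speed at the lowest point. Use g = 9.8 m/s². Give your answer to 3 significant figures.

v = 7.68 m/s

Mechanical energy is conserved (no friction): mgh = ½mv²
v = √(2gh) = √(2 × 9.8 × 3.01) = √58.996 = 7.681 m/s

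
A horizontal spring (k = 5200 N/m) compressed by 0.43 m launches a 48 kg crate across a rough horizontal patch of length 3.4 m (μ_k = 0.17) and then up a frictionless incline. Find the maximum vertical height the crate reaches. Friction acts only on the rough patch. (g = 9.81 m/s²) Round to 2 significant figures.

Spring energy: E₀ = ½kx² = ½(5200)(0.43)² = 480.74 J
Friction: W_f = μ_k mg d = (0.17)(48)(9.81)(3.4) = 272.2 J
Energy at base of ramp: E = 480.74 − 272.2 = 208.57 J
At max height all remaining energy is PE: mgh = E ⇒ h = E/(mg) = 208.57/(48 × 9.81) = 0.4429 m

h = 0.44 m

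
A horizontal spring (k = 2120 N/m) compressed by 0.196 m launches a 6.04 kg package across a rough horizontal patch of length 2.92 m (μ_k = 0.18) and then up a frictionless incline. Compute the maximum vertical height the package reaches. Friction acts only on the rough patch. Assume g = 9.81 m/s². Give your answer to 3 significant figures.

Spring energy: E₀ = ½kx² = ½(2120)(0.196)² = 40.721 J
Friction: W_f = μ_k mg d = (0.18)(6.04)(9.81)(2.92) = 31.14 J
Energy at base of ramp: E = 40.721 − 31.14 = 9.5779 J
At max height all remaining energy is PE: mgh = E ⇒ h = E/(mg) = 9.5779/(6.04 × 9.81) = 0.1616 m

h = 0.162 m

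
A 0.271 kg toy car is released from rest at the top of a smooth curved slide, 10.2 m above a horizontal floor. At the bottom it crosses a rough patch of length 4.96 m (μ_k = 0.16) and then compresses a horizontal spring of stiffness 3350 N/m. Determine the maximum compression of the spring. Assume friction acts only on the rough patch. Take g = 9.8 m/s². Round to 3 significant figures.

x = 0.122 m

Initial energy: E₁ = mgh = (0.271)(9.8)(10.2) = 27.089 J
Friction removes W_f = μ_k mg d = (0.16)(0.271)(9.8)(4.96) = 2.108 J
Energy reaching the spring: E = 27.089 − 2.108 = 24.982 J
At max compression ½kx² = E ⇒ x = √(2E/k) = √(2 × 24.982/3350) = 0.1221 m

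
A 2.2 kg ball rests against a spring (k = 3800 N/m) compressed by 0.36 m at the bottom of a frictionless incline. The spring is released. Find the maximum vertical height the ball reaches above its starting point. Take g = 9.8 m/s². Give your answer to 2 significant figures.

At maximum height the ball is at rest, so ½kx² = mgh
h = kx²/(2mg) = (3800)(0.36)²/(2 × 2.2 × 9.8) = 11.42 m

h = 11 m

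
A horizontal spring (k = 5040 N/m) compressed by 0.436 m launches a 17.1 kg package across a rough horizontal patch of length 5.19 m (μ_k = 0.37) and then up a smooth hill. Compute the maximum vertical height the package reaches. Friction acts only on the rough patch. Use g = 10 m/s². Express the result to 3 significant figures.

Spring energy: E₀ = ½kx² = ½(5040)(0.436)² = 479.04 J
Friction: W_f = μ_k mg d = (0.37)(17.1)(10)(5.19) = 328.4 J
Energy at base of ramp: E = 479.04 − 328.4 = 150.67 J
At max height all remaining energy is PE: mgh = E ⇒ h = E/(mg) = 150.67/(17.1 × 10) = 0.8811 m

h = 0.881 m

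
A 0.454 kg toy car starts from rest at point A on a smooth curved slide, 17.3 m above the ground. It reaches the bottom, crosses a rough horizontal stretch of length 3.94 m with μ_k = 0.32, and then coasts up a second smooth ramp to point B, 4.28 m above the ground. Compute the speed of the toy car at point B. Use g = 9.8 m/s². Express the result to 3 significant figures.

v = 15.2 m/s

Energy at A: mgh₁ = (0.454)(9.8)(17.3) = 76.971 J
Friction loss: W_f = μ_k mg d = 5.610 J
At B: ½mv² + mgh₂ = mgh₁ − W_f
½mv² = 76.971 − 5.610 − 19.043 = 52.319 J
v = √(2 × 52.319/0.454) = 15.18 m/s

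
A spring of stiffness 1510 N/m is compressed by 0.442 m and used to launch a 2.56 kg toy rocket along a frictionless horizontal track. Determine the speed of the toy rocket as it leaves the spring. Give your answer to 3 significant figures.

Conservation of energy: ½kx² = ½mv²
v = x√(k/m) = 0.442 × √(1510/2.56) = 10.73 m/s

v = 10.7 m/s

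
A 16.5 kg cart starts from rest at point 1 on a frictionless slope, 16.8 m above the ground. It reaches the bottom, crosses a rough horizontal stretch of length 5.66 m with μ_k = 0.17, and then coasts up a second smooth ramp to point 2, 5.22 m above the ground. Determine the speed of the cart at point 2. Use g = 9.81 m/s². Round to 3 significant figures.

Energy at 1: mgh₁ = (16.5)(9.81)(16.8) = 2719.3 J
Friction loss: W_f = μ_k mg d = 155.7 J
At 2: ½mv² + mgh₂ = mgh₁ − W_f
½mv² = 2719.3 − 155.7 − 844.94 = 1718.7 J
v = √(2 × 1718.7/16.5) = 14.43 m/s

v = 14.4 m/s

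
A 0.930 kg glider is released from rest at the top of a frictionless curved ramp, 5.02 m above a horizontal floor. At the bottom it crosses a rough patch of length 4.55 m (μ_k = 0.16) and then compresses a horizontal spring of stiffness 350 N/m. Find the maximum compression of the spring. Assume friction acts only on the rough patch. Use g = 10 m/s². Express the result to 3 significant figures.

x = 0.478 m

Initial energy: E₁ = mgh = (0.930)(10)(5.02) = 46.686 J
Friction removes W_f = μ_k mg d = (0.16)(0.930)(10)(4.55) = 6.770 J
Energy reaching the spring: E = 46.686 − 6.770 = 39.916 J
At max compression ½kx² = E ⇒ x = √(2E/k) = √(2 × 39.916/350) = 0.4776 m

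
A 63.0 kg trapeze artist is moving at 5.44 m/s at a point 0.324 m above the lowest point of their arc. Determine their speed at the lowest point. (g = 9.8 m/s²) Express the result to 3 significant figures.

By conservation of mechanical energy, ½mv₀² + mgh = ½mv²
v² = v₀² + 2gh = (5.44)² + 2(9.8)(0.324) = 35.944
v = √35.944 = 5.995 m/s

v = 6.00 m/s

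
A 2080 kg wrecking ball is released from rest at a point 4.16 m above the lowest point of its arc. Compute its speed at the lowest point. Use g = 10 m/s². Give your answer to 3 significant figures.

v = 9.12 m/s

By conservation of mechanical energy, mgh = ½mv²
The mass cancels from both sides.
v = √(2gh) = √(2 × 10 × 4.16) = √83.200 = 9.121 m/s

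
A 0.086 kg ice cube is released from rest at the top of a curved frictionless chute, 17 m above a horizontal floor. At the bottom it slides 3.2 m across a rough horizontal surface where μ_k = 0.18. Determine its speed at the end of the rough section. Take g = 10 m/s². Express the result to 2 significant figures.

Energy at the top = energy at the end + work done against friction:
mgh = ½mv² + μ_k m g d
W_f = μ_k mg d = (0.18)(0.086)(10)(3.2) = 0.4954 J
½mv² = mgh − W_f = 14.620 − 0.4954 = 14.125 J
v = √(2 × 14.125/0.086) = 18.12 m/s

v = 18 m/s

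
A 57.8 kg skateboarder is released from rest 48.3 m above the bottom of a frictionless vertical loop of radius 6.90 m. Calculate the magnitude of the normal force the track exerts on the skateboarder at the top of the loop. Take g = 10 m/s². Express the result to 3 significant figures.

N = 5200 N

Energy from release to top (height 2r): mgh = ½mv_top² + mg(2r)
v_top² = 2g(h − 2r) = 2(10)(48.3 − 13.80) = 690.00 m²/s²
At the top, both N and weight point toward the centre: N + mg = mv_top²/r
N = m(v_top²/r − g) = 57.8(690.00/6.90 − 10) = 5202 N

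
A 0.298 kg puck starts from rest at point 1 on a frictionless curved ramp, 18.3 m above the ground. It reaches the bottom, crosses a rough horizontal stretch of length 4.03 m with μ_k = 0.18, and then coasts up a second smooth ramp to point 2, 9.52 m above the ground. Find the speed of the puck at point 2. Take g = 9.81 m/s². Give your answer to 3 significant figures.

Energy at 1: mgh₁ = (0.298)(9.81)(18.3) = 53.498 J
Friction loss: W_f = μ_k mg d = 2.121 J
At 2: ½mv² + mgh₂ = mgh₁ − W_f
½mv² = 53.498 − 2.121 − 27.831 = 23.547 J
v = √(2 × 23.547/0.298) = 12.57 m/s

v = 12.6 m/s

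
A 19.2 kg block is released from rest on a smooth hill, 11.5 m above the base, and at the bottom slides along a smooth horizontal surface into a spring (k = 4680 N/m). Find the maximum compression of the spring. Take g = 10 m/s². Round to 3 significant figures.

x = 0.971 m

Energy conservation (no friction) from release to max compression: mgh = ½kx²
x = √(2mgh/k) = √(2 × 19.2 × 10 × 11.5 / 4680) = 0.9714 m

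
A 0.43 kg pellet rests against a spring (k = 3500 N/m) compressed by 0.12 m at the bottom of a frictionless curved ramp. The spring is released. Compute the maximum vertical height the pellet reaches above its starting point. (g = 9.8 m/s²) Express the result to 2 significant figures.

Energy conservation from release to the highest point: ½kx² = mgh
h = kx²/(2mg) = (3500)(0.12)²/(2 × 0.43 × 9.8) = 5.980 m

h = 6.0 m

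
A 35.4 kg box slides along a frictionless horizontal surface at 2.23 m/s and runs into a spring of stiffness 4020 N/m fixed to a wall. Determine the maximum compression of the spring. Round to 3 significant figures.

x = 0.209 m

At max compression the box is momentarily at rest: ½mv² = ½kx²
x = v√(m/k) = 2.23 × √(35.4/4020) = 0.2093 m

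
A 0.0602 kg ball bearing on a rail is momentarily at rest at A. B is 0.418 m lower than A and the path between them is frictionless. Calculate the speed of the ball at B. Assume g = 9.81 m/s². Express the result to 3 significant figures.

By conservation of mechanical energy, mgh = ½mv²
v = √(2gh) = √(2 × 9.81 × 0.418) = √8.2012 = 2.864 m/s

v = 2.86 m/s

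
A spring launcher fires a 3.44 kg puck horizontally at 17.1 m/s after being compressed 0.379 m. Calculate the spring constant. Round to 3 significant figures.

k = 7000 N/m

Energy stored in the spring equals the launch KE: ½kx² = ½mv²
k = mv²/x² = (3.44)(17.1)²/(0.379)² = 7003 N/m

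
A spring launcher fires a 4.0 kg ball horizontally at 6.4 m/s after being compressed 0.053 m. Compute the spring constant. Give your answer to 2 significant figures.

½kx² = ½mv²
k = mv²/x² = (4.0)(6.4)²/(0.053)² = 58327 N/m

k = 58000 N/m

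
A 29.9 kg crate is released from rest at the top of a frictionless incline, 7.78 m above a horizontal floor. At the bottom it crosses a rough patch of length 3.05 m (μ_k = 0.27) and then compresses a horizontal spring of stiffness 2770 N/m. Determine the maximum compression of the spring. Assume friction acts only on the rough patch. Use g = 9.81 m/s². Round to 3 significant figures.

x = 1.21 m

Initial energy: E₁ = mgh = (29.9)(9.81)(7.78) = 2282.0 J
Friction removes W_f = μ_k mg d = (0.27)(29.9)(9.81)(3.05) = 241.5 J
Energy reaching the spring: E = 2282.0 − 241.5 = 2040.5 J
At max compression ½kx² = E ⇒ x = √(2E/k) = √(2 × 2040.5/2770) = 1.214 m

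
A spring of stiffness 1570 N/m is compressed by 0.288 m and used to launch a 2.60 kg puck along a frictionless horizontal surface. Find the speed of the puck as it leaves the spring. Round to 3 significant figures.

v = 7.08 m/s

Conservation of energy: ½kx² = ½mv²
v = x√(k/m) = 0.288 × √(1570/2.60) = 7.077 m/s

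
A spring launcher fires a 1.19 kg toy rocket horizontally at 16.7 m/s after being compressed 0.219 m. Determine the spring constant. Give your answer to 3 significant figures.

Energy stored in the spring equals the launch KE: ½kx² = ½mv²
k = mv²/x² = (1.19)(16.7)²/(0.219)² = 6920 N/m

k = 6920 N/m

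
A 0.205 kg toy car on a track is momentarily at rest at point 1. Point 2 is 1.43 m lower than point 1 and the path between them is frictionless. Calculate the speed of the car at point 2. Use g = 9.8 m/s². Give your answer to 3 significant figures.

Mechanical energy is conserved (no friction): mgh = ½mv²
v = √(2gh) = √(2 × 9.8 × 1.43) = √28.028 = 5.294 m/s

v = 5.29 m/s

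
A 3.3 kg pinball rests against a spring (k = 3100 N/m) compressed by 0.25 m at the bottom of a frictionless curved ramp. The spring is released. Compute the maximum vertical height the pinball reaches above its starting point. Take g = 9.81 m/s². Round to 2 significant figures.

h = 3.0 m

All spring PE becomes gravitational PE at the highest point: ½kx² = mgh
h = kx²/(2mg) = (3100)(0.25)²/(2 × 3.3 × 9.81) = 2.992 m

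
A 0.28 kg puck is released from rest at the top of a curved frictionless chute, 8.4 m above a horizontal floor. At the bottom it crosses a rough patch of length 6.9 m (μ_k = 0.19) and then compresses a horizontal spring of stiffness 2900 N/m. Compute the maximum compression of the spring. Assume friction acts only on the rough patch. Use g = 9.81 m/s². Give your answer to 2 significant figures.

Initial energy: E₁ = mgh = (0.28)(9.81)(8.4) = 23.073 J
Friction removes W_f = μ_k mg d = (0.19)(0.28)(9.81)(6.9) = 3.601 J
Energy reaching the spring: E = 23.073 − 3.601 = 19.472 J
At max compression ½kx² = E ⇒ x = √(2E/k) = √(2 × 19.472/2900) = 0.1159 m

x = 0.12 m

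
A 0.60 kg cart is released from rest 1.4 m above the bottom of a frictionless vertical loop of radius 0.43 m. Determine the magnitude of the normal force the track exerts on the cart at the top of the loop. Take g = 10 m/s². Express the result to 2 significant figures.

Energy from release to top (height 2r): mgh = ½mv_top² + mg(2r)
v_top² = 2g(h − 2r) = 2(10)(1.4 − 0.8600) = 10.800 m²/s²
At the top, both N and weight point toward the centre: N + mg = mv_top²/r
N = m(v_top²/r − g) = 0.60(10.800/0.43 − 10) = 9.070 N

N = 9.1 N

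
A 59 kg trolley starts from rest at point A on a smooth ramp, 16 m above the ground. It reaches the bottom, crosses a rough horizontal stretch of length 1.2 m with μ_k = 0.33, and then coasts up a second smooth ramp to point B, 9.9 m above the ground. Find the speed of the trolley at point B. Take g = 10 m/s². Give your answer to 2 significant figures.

Energy at A: mgh₁ = (59)(10)(16) = 9440.0 J
Friction loss: W_f = μ_k mg d = 233.6 J
At B: ½mv² + mgh₂ = mgh₁ − W_f
½mv² = 9440.0 − 233.6 − 5841.0 = 3365.4 J
v = √(2 × 3365.4/59) = 10.68 m/s

v = 11 m/s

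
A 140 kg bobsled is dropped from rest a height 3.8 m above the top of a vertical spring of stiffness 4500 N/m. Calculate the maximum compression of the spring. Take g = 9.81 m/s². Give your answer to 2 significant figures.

x = 1.9 m

Take the reference level at the top of the uncompressed spring. At max compression the bobsled has fallen H + x and is momentarily at rest:
mg(H + x) = ½kx²
½(4500)x² − (140)(9.81)x − (140)(9.81)(3.8) = 0
2250x² − 1373x − 5219 = 0
x = [1373 + √(1.886e+06 + 4.6970e+07)]/(2 × 2250) = 1.858 m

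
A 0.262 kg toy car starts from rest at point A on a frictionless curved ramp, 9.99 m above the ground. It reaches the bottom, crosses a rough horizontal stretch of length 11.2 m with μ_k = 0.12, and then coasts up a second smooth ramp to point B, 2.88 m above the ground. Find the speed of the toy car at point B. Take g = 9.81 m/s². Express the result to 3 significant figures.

v = 10.6 m/s

Energy at A: mgh₁ = (0.262)(9.81)(9.99) = 25.676 J
Friction loss: W_f = μ_k mg d = 3.454 J
At B: ½mv² + mgh₂ = mgh₁ − W_f
½mv² = 25.676 − 3.454 − 7.4022 = 14.820 J
v = √(2 × 14.820/0.262) = 10.64 m/s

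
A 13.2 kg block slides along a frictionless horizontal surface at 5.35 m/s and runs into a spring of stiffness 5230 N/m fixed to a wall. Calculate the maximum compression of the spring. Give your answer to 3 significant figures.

Conservation of energy between contact and max compression: ½mv² = ½kx²
x = v√(m/k) = 5.35 × √(13.2/5230) = 0.2688 m

x = 0.269 m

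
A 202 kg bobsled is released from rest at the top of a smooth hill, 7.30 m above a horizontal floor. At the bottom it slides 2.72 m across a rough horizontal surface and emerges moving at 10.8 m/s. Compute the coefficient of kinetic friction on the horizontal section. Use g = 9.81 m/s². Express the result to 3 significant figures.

Applying the work–energy principle:
mgh = ½mv² + μ_k m g d
mgh = 14466 J; ½mv² = 11781 J
W_f = 14466 − 11781 = 2685 J
μ_k = W_f/(mg·d) = 2685/(1982 × 2.72) = 0.4982

μ_k = 0.498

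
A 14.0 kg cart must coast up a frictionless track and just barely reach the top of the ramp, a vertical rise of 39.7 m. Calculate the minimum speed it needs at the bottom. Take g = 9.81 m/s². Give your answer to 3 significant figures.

At the top it is momentarily at rest, so all KE converts to PE: ½mv² = mgh
v = √(2gh) = √(2 × 9.81 × 39.7) = 27.91 m/s

v = 27.9 m/s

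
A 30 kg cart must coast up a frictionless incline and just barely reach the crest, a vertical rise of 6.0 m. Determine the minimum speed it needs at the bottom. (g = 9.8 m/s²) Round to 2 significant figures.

At the top it is momentarily at rest, so all KE converts to PE: ½mv² = mgh
v = √(2gh) = √(2 × 9.8 × 6.0) = 10.84 m/s

v = 11 m/s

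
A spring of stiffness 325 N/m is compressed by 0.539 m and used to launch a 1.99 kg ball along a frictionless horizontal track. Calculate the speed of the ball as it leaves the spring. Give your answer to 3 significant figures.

v = 6.89 m/s

The ball leaves the spring when the spring is at natural length, so ½kx² = ½mv²
v = x√(k/m) = 0.539 × √(325/1.99) = 6.888 m/s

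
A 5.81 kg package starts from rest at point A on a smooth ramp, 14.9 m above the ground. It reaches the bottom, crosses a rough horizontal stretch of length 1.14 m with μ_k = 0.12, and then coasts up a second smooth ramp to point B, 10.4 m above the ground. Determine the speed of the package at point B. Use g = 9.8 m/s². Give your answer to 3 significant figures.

Energy at A: mgh₁ = (5.81)(9.8)(14.9) = 848.38 J
Friction loss: W_f = μ_k mg d = 7.789 J
At B: ½mv² + mgh₂ = mgh₁ − W_f
½mv² = 848.38 − 7.789 − 592.16 = 248.43 J
v = √(2 × 248.43/5.81) = 9.248 m/s

v = 9.25 m/s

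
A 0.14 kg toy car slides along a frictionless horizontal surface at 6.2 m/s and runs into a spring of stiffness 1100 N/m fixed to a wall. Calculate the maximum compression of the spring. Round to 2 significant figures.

Conservation of energy between contact and max compression: ½mv² = ½kx²
x = v√(m/k) = 6.2 × √(0.14/1100) = 0.06995 m

x = 0.070 m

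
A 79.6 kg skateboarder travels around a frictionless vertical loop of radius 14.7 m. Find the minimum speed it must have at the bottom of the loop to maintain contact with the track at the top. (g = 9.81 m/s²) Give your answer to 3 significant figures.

At the top: mg = mv_top²/r ⇒ v_top² = gr = 144.2 m²/s²
Energy from bottom to top (height 2r): ½mv_bot² = ½mv_top² + mg(2r)
v_bot² = gr + 4gr = 5gr = 721.0
v_bot = √(5gr) = 26.85 m/s

v = 26.9 m/s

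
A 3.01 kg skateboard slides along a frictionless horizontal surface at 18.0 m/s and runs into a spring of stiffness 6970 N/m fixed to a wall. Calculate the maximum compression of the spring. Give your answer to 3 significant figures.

x = 0.374 m

Conservation of energy between contact and max compression: ½mv² = ½kx²
x = v√(m/k) = 18.0 × √(3.01/6970) = 0.3741 m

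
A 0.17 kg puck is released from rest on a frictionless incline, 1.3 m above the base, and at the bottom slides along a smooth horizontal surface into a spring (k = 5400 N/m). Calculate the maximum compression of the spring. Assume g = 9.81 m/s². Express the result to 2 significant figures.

At max compression the puck is momentarily at rest: mgh = ½kx²
x = √(2mgh/k) = √(2 × 0.17 × 9.81 × 1.3 / 5400) = 0.02834 m

x = 0.028 m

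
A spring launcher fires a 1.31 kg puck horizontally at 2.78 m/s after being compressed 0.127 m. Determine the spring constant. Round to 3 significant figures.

½kx² = ½mv²
k = mv²/x² = (1.31)(2.78)²/(0.127)² = 627.7 N/m

k = 628 N/m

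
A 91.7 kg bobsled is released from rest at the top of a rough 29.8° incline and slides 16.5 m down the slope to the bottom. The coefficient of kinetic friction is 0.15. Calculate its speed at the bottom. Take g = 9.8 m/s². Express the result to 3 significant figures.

v = 10.9 m/s

Work–energy: mg(L sinθ) − μ_k(mg cosθ)L = ½mv²
mgh = mgL sinθ = (91.7)(9.8)(16.5)sin29.8° = 7369.1 J
W_f = μ_k mg cosθ · L = (0.15)(91.7)(9.8)cos29.8°·16.5 = 1930 J
½mv² = 7369.1 − 1930 = 5439.0 J
v = √(2 × 5439.0/91.7) = 10.89 m/s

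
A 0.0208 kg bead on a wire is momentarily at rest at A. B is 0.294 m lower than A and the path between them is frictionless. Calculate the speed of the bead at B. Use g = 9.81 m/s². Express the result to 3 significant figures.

v = 2.40 m/s

Energy conservation between the two points: mgh = ½mv²
v = √(2gh) = √(2 × 9.81 × 0.294) = √5.7683 = 2.402 m/s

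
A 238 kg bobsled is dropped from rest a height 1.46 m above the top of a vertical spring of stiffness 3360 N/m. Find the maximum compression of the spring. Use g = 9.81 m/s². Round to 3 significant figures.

Measuring PE from the top of the relaxed spring, at max compression the bobsled has dropped H + x with zero KE, so:
mg(H + x) = ½kx²
½(3360)x² − (238)(9.81)x − (238)(9.81)(1.46) = 0
1680x² − 2335x − 3409 = 0
x = [2335 + √(5.451e+06 + 2.2907e+07)]/(2 × 1680) = 2.280 m

x = 2.28 m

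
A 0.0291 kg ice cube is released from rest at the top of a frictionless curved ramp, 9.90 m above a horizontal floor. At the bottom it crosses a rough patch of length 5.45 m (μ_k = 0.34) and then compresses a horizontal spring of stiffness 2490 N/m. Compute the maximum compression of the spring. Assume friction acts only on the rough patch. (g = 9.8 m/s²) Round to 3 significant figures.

Initial energy: E₁ = mgh = (0.0291)(9.8)(9.90) = 2.8233 J
Friction removes W_f = μ_k mg d = (0.34)(0.0291)(9.8)(5.45) = 0.5284 J
Energy reaching the spring: E = 2.8233 − 0.5284 = 2.2948 J
At max compression ½kx² = E ⇒ x = √(2E/k) = √(2 × 2.2948/2490) = 0.04293 m

x = 0.0429 m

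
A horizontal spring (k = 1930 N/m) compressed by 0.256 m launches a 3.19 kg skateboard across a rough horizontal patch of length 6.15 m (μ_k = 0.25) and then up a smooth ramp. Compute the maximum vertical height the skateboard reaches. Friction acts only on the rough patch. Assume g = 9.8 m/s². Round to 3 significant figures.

h = 0.485 m

Spring energy: E₀ = ½kx² = ½(1930)(0.256)² = 63.242 J
Friction: W_f = μ_k mg d = (0.25)(3.19)(9.8)(6.15) = 48.07 J
Energy at base of ramp: E = 63.242 − 48.07 = 15.177 J
At max height all remaining energy is PE: mgh = E ⇒ h = E/(mg) = 15.177/(3.19 × 9.8) = 0.4855 m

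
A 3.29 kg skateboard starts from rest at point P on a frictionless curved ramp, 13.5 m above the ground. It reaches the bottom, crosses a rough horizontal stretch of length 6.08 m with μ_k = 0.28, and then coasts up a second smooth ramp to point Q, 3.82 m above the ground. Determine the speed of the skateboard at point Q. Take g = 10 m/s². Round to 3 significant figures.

Energy at P: mgh₁ = (3.29)(10)(13.5) = 444.15 J
Friction loss: W_f = μ_k mg d = 56.01 J
At Q: ½mv² + mgh₂ = mgh₁ − W_f
½mv² = 444.15 − 56.01 − 125.68 = 262.46 J
v = √(2 × 262.46/3.29) = 12.63 m/s

v = 12.6 m/s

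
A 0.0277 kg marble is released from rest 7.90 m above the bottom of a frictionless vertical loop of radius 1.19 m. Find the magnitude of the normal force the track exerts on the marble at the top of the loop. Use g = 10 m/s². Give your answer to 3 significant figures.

N = 2.29 N

Energy from release to top (height 2r): mgh = ½mv_top² + mg(2r)
v_top² = 2g(h − 2r) = 2(10)(7.90 − 2.380) = 110.40 m²/s²
At the top, both N and weight point toward the centre: N + mg = mv_top²/r
N = m(v_top²/r − g) = 0.0277(110.40/1.19 − 10) = 2.293 N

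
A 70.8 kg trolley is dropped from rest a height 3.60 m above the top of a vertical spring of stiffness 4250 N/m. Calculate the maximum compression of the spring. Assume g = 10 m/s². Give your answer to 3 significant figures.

x = 1.27 m

Measuring PE from the top of the relaxed spring, at max compression the trolley has dropped H + x with zero KE, so:
mg(H + x) = ½kx²
½(4250)x² − (70.8)(10)x − (70.8)(10)(3.60) = 0
2125x² − 708.0x − 2549 = 0
x = [708.0 + √(501264 + 2.1665e+07)]/(2 × 2125) = 1.274 m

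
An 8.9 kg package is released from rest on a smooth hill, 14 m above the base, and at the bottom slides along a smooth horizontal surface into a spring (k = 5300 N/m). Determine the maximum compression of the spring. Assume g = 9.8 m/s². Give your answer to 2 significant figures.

Gravitational PE at the top equals spring PE at max compression: mgh = ½kx²
x = √(2mgh/k) = √(2 × 8.9 × 9.8 × 14 / 5300) = 0.6788 m

x = 0.68 m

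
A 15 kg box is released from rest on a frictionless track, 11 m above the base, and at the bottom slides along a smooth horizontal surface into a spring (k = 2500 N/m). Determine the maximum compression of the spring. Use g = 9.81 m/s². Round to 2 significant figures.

Energy conservation (no friction) from release to max compression: mgh = ½kx²
x = √(2mgh/k) = √(2 × 15 × 9.81 × 11 / 2500) = 1.138 m

x = 1.1 m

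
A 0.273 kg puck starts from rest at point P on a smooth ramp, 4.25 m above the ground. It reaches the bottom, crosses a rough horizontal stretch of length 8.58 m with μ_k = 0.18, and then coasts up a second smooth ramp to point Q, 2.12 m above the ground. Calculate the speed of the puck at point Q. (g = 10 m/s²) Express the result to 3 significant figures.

Energy at P: mgh₁ = (0.273)(10)(4.25) = 11.603 J
Friction loss: W_f = μ_k mg d = 4.216 J
At Q: ½mv² + mgh₂ = mgh₁ − W_f
½mv² = 11.603 − 4.216 − 5.7876 = 1.5987 J
v = √(2 × 1.5987/0.273) = 3.422 m/s

v = 3.42 m/s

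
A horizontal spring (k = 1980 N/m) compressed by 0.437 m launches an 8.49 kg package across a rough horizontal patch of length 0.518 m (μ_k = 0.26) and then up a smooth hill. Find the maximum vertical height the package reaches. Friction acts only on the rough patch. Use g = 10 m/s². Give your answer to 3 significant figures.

h = 2.09 m

Spring energy: E₀ = ½kx² = ½(1980)(0.437)² = 189.06 J
Friction: W_f = μ_k mg d = (0.26)(8.49)(10)(0.518) = 11.43 J
Energy at base of ramp: E = 189.06 − 11.43 = 177.62 J
At max height all remaining energy is PE: mgh = E ⇒ h = E/(mg) = 177.62/(8.49 × 10) = 2.092 m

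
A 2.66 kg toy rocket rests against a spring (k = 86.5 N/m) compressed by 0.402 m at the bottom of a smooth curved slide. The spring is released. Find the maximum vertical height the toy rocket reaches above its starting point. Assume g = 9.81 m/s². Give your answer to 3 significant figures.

h = 0.268 m

All spring PE becomes gravitational PE at the highest point: ½kx² = mgh
h = kx²/(2mg) = (86.5)(0.402)²/(2 × 2.66 × 9.81) = 0.2678 m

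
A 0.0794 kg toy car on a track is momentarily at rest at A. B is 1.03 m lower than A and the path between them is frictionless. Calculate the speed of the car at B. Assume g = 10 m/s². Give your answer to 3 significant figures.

v = 4.54 m/s

Energy conservation between the two points: mgh = ½mv²
v = √(2gh) = √(2 × 10 × 1.03) = √20.600 = 4.539 m/s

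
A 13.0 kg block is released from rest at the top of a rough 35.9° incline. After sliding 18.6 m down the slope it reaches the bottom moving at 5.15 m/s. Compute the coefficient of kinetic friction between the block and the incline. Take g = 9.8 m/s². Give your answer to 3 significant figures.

μ_k = 0.634

mgh = ½mv² + μ_k (mg cosθ) L, with h = L sinθ
mgL sinθ = 1389.5 J; ½mv² = 172.40 J
W_f = 1389.5 − 172.40 = 1217 J
μ_k = W_f/(mg cosθ · L) = 1217/(103.2 × 18.6) = 0.6341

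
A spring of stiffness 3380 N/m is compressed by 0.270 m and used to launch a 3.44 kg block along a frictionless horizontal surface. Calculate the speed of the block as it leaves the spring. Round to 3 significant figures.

v = 8.46 m/s

Spring PE converts entirely to kinetic energy: ½kx² = ½mv²
v = x√(k/m) = 0.270 × √(3380/3.44) = 8.463 m/s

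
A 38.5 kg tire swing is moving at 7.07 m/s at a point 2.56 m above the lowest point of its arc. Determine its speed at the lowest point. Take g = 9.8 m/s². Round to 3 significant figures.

Mechanical energy is conserved (no friction): ½mv₀² + mgh = ½mv²
v² = v₀² + 2gh = (7.07)² + 2(9.8)(2.56) = 100.16
v = √100.16 = 10.01 m/s

v = 10.0 m/s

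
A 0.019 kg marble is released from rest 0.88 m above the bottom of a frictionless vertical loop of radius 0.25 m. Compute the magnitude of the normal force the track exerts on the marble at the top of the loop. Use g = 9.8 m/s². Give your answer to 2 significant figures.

N = 0.38 N

Energy from release to top (height 2r): mgh = ½mv_top² + mg(2r)
v_top² = 2g(h − 2r) = 2(9.8)(0.88 − 0.5000) = 7.4480 m²/s²
At the top, both N and weight point toward the centre: N + mg = mv_top²/r
N = m(v_top²/r − g) = 0.019(7.4480/0.25 − 9.8) = 0.3798 N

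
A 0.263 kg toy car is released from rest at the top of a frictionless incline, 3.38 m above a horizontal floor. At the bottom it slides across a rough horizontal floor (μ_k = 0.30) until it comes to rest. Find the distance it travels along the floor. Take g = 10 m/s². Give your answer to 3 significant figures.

d = 11.3 m

Energy at the top = energy at the end + work done against friction:
At rest all PE has been dissipated by friction: mgh = μ_k m g d
d = h/μ_k = 3.38/0.30 = 11.27 m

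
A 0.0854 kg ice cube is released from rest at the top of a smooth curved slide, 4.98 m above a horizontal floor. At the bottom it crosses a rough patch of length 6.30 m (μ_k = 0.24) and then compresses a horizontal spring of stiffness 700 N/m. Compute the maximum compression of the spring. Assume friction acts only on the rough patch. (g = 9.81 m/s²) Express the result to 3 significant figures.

x = 0.0911 m

Initial energy: E₁ = mgh = (0.0854)(9.81)(4.98) = 4.1721 J
Friction removes W_f = μ_k mg d = (0.24)(0.0854)(9.81)(6.30) = 1.267 J
Energy reaching the spring: E = 4.1721 − 1.267 = 2.9054 J
At max compression ½kx² = E ⇒ x = √(2E/k) = √(2 × 2.9054/700) = 0.09111 m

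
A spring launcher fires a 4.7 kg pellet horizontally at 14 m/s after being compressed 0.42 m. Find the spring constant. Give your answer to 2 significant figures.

k = 5200 N/m

½kx² = ½mv²
k = mv²/x² = (4.7)(14)²/(0.42)² = 5222 N/m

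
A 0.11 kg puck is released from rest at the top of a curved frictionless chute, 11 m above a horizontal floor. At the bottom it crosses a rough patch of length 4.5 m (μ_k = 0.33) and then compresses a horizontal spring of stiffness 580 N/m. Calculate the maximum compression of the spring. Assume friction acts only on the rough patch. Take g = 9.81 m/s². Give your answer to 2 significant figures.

x = 0.19 m

Initial energy: E₁ = mgh = (0.11)(9.81)(11) = 11.870 J
Friction removes W_f = μ_k mg d = (0.33)(0.11)(9.81)(4.5) = 1.602 J
Energy reaching the spring: E = 11.870 − 1.602 = 10.268 J
At max compression ½kx² = E ⇒ x = √(2E/k) = √(2 × 10.268/580) = 0.1882 m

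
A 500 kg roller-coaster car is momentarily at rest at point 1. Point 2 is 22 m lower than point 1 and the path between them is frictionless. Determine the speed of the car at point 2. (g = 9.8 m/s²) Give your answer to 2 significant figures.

By conservation of mechanical energy, mgh = ½mv²
The mass cancels from both sides.
v = √(2gh) = √(2 × 9.8 × 22) = √431.20 = 20.77 m/s

v = 21 m/s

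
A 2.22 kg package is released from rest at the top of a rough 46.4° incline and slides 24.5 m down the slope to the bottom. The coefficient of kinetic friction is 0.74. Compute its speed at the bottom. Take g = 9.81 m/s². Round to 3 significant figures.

Energy: mgh = ½mv² + W_f, with h = L sinθ and W_f = μ_k (mg cosθ) L
mgh = mgL sinθ = (2.22)(9.81)(24.5)sin46.4° = 386.39 J
W_f = μ_k mg cosθ · L = (0.74)(2.22)(9.81)cos46.4°·24.5 = 272.3 J
½mv² = 386.39 − 272.3 = 114.10 J
v = √(2 × 114.10/2.22) = 10.14 m/s

v = 10.1 m/s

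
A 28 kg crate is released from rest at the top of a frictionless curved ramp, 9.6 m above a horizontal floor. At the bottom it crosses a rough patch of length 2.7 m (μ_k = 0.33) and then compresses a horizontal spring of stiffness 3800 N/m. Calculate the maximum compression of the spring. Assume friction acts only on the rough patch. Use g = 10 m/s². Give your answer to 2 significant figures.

Initial energy: E₁ = mgh = (28)(10)(9.6) = 2688.0 J
Friction removes W_f = μ_k mg d = (0.33)(28)(10)(2.7) = 249.5 J
Energy reaching the spring: E = 2688.0 − 249.5 = 2438.5 J
At max compression ½kx² = E ⇒ x = √(2E/k) = √(2 × 2438.5/3800) = 1.133 m

x = 1.1 m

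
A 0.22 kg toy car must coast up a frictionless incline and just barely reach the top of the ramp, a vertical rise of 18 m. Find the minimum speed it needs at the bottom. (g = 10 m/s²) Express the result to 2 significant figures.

v = 19 m/s

At the top it is momentarily at rest, so all KE converts to PE: ½mv² = mgh
v = √(2gh) = √(2 × 10 × 18) = 18.97 m/s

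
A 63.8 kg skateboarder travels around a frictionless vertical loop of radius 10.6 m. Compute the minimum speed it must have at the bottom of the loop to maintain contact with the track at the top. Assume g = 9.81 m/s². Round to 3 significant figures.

v = 22.8 m/s

At the top: mg = mv_top²/r ⇒ v_top² = gr = 104.0 m²/s²
Energy from bottom to top (height 2r): ½mv_bot² = ½mv_top² + mg(2r)
v_bot² = gr + 4gr = 5gr = 519.9
v_bot = √(5gr) = 22.80 m/s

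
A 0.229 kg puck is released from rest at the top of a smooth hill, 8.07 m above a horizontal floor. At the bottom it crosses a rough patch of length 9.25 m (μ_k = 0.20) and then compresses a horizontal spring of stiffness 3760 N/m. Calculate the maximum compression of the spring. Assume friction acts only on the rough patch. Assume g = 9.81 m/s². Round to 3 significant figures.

x = 0.0862 m

Initial energy: E₁ = mgh = (0.229)(9.81)(8.07) = 18.129 J
Friction removes W_f = μ_k mg d = (0.20)(0.229)(9.81)(9.25) = 4.156 J
Energy reaching the spring: E = 18.129 − 4.156 = 13.973 J
At max compression ½kx² = E ⇒ x = √(2E/k) = √(2 × 13.973/3760) = 0.08621 m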